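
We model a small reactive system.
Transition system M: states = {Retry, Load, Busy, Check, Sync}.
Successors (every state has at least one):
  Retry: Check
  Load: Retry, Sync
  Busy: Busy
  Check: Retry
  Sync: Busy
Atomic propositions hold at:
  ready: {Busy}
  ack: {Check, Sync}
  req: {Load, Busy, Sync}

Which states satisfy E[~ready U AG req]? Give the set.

{Load, Busy, Sync}

Sat(~ready) = {Retry, Load, Check, Sync}
AG req: greatest fixpoint, start Z0 = {Load, Busy, Sync}, keep only states in Sat with every successor in Z. Z1 = {Busy, Sync}; fixed.
Sat(AG req) = {Busy, Sync}
E[~ready U AG req]: least fixpoint, start Z0 = Sat(AG req) = {Busy, Sync}, add states in Sat(~ready) with some successor in Z. Z1 = {Load, Busy, Sync}; fixed.
Sat(E[~ready U AG req]) = {Load, Busy, Sync}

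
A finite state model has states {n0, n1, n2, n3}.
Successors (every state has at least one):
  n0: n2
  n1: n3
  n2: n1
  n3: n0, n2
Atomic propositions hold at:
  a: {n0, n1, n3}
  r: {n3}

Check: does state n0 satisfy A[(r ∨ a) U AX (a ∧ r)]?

Sat(r ∨ a) = {n0, n1, n3}
Sat(a ∧ r) = {n3}
Sat(AX (a ∧ r)) = {s : every successor in {n3}} = {n1}
A[(r ∨ a) U AX (a ∧ r)]: least fixpoint, start Z0 = Sat(AX (a ∧ r)) = {n1}, add states in Sat(r ∨ a) with every successor in Z. Already a fixed point.
Sat(A[(r ∨ a) U AX (a ∧ r)]) = {n1}
n0 ∉ Sat(A[(r ∨ a) U AX (a ∧ r)]) = {n1}, so the formula does not hold at n0.

No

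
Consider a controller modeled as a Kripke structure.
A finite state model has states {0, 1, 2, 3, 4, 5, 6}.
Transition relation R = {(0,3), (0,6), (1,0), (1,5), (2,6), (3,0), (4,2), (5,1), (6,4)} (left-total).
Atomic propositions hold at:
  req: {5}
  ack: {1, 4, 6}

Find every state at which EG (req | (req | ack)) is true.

Sat(req | ack) = {1, 4, 5, 6}
Sat(req | (req | ack)) = {1, 4, 5, 6}
EG (req | (req | ack)): greatest fixpoint, start Z0 = {1, 4, 5, 6}, keep only states in Sat with some successor in Z. Z1 = {1, 5, 6}; Z2 = {1, 5}; fixed.
Sat(EG (req | (req | ack))) = {1, 5}

{1, 5}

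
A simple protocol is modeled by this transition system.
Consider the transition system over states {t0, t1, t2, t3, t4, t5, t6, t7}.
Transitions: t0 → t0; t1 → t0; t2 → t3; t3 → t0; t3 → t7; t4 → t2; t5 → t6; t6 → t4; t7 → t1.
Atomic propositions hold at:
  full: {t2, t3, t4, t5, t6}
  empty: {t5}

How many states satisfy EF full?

EF full: least fixpoint, start Z0 = {t2, t3, t4, t5, t6}, add states with some successor in Z. Already a fixed point.
Sat(EF full) = {t2, t3, t4, t5, t6}
|Sat(EF full)| = |{t2, t3, t4, t5, t6}| = 5.

5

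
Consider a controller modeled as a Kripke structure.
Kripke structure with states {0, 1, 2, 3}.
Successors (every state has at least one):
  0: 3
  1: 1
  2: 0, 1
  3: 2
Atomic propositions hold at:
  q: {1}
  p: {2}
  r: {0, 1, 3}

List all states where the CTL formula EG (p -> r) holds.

Sat(p -> r) = {0, 1, 3}
EG (p -> r): greatest fixpoint, start Z0 = {0, 1, 3}, keep only states in Sat with some successor in Z. Z1 = {0, 1}; Z2 = {1}; fixed.
Sat(EG (p -> r)) = {1}

{1}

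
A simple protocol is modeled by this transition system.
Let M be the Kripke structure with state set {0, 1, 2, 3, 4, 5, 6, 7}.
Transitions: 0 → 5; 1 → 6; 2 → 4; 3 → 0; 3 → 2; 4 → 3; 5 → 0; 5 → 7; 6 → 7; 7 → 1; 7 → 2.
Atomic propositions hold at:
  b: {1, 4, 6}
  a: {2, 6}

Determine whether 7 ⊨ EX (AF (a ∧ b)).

Sat(a ∧ b) = {6}
AF (a ∧ b): least fixpoint, start Z0 = {6}, add states with every successor in Z. Z1 = {1, 6}; fixed.
Sat(AF (a ∧ b)) = {1, 6}
Sat(EX (AF (a ∧ b))) = {s : some successor in {1, 6}} = {1, 7}
7 ∈ Sat(EX (AF (a ∧ b))) = {1, 7}, so the formula holds at 7.

Yes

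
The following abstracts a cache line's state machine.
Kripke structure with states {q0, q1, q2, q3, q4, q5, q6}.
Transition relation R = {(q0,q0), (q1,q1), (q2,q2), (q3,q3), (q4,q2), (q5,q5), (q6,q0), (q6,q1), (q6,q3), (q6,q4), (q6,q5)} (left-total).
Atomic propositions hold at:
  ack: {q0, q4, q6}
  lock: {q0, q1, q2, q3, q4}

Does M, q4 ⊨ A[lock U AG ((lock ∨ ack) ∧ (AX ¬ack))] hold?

Sat(lock ∨ ack) = {q0, q1, q2, q3, q4, q6}
Sat(¬ack) = {q1, q2, q3, q5}
Sat(AX ¬ack) = {s : every successor in {q1, q2, q3, q5}} = {q1, q2, q3, q4, q5}
Sat((lock ∨ ack) ∧ (AX ¬ack)) = {q1, q2, q3, q4}
AG ((lock ∨ ack) ∧ (AX ¬ack)): greatest fixpoint, start Z0 = {q1, q2, q3, q4}, keep only states in Sat with every successor in Z. Already a fixed point.
Sat(AG ((lock ∨ ack) ∧ (AX ¬ack))) = {q1, q2, q3, q4}
A[lock U AG ((lock ∨ ack) ∧ (AX ¬ack))]: least fixpoint, start Z0 = Sat(AG ((lock ∨ ack) ∧ (AX ¬ack))) = {q1, q2, q3, q4}, add states in Sat(lock) with every successor in Z. Already a fixed point.
Sat(A[lock U AG ((lock ∨ ack) ∧ (AX ¬ack))]) = {q1, q2, q3, q4}
q4 ∈ Sat(A[lock U AG ((lock ∨ ack) ∧ (AX ¬ack))]) = {q1, q2, q3, q4}, so the formula holds at q4.

Yes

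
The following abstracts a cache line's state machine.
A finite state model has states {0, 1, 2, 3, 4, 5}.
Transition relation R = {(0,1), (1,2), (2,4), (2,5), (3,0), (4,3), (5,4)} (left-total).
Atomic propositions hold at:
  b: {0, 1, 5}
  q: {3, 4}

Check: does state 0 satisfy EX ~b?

Sat(~b) = {2, 3, 4}
Sat(EX ~b) = {s : some successor in {2, 3, 4}} = {1, 2, 4, 5}
0 ∉ Sat(EX ~b) = {1, 2, 4, 5}, so the formula does not hold at 0.

No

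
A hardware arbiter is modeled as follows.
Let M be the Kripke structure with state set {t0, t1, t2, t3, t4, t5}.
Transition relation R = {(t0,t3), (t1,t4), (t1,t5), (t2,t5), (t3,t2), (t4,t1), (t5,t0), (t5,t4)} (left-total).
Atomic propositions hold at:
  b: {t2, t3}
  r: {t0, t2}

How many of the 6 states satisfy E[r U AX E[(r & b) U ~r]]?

5

Sat(r & b) = {t2}
Sat(~r) = {t1, t3, t4, t5}
E[(r & b) U ~r]: least fixpoint, start Z0 = Sat(~r) = {t1, t3, t4, t5}, add states in Sat(r & b) with some successor in Z. Z1 = {t1, t2, t3, t4, t5}; fixed.
Sat(E[(r & b) U ~r]) = {t1, t2, t3, t4, t5}
Sat(AX E[(r & b) U ~r]) = {s : every successor in {t1, t2, t3, t4, t5}} = {t0, t1, t2, t3, t4}
E[r U AX E[(r & b) U ~r]]: least fixpoint, start Z0 = Sat(AX E[(r & b) U ~r]) = {t0, t1, t2, t3, t4}, add states in Sat(r) with some successor in Z. Already a fixed point.
Sat(E[r U AX E[(r & b) U ~r]]) = {t0, t1, t2, t3, t4}
|Sat(E[r U AX E[(r & b) U ~r]])| = |{t0, t1, t2, t3, t4}| = 5.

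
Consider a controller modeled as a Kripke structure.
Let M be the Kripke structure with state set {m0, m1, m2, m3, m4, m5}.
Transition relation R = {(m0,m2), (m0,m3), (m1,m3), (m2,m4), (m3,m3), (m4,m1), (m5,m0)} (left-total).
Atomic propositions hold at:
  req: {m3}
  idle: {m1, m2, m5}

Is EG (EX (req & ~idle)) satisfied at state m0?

Yes

Sat(~idle) = {m0, m3, m4}
Sat(req & ~idle) = {m3}
Sat(EX (req & ~idle)) = {s : some successor in {m3}} = {m0, m1, m3}
EG (EX (req & ~idle)): greatest fixpoint, start Z0 = {m0, m1, m3}, keep only states in Sat with some successor in Z. Already a fixed point.
Sat(EG (EX (req & ~idle))) = {m0, m1, m3}
m0 ∈ Sat(EG (EX (req & ~idle))) = {m0, m1, m3}, so the formula holds at m0.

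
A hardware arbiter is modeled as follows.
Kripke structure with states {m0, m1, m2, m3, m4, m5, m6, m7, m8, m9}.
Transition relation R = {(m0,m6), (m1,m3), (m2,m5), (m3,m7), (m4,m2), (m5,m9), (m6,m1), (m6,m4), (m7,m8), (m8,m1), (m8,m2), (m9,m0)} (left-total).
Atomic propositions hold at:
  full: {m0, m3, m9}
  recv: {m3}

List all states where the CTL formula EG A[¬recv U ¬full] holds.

{m0, m2, m4, m5, m6, m7, m8, m9}

Sat(¬recv) = {m0, m1, m2, m4, m5, m6, m7, m8, m9}
Sat(¬full) = {m1, m2, m4, m5, m6, m7, m8}
A[¬recv U ¬full]: least fixpoint, start Z0 = Sat(¬full) = {m1, m2, m4, m5, m6, m7, m8}, add states in Sat(¬recv) with every successor in Z. Z1 = {m0, m1, m2, m4, m5, m6, m7, m8}; Z2 = {m0, m1, m2, m4, m5, m6, m7, m8, m9}; fixed.
Sat(A[¬recv U ¬full]) = {m0, m1, m2, m4, m5, m6, m7, m8, m9}
EG A[¬recv U ¬full]: greatest fixpoint, start Z0 = {m0, m1, m2, m4, m5, m6, m7, m8, m9}, keep only states in Sat with some successor in Z. Z1 = {m0, m2, m4, m5, m6, m7, m8, m9}; fixed.
Sat(EG A[¬recv U ¬full]) = {m0, m2, m4, m5, m6, m7, m8, m9}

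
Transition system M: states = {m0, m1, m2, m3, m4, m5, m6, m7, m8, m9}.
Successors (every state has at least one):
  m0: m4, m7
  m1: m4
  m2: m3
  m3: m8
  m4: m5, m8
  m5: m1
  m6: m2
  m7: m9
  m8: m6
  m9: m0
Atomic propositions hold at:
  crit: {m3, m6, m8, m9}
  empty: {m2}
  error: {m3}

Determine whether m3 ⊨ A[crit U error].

Yes

A[crit U error]: least fixpoint, start Z0 = Sat(error) = {m3}, add states in Sat(crit) with every successor in Z. Already a fixed point.
Sat(A[crit U error]) = {m3}
m3 ∈ Sat(A[crit U error]) = {m3}, so the formula holds at m3.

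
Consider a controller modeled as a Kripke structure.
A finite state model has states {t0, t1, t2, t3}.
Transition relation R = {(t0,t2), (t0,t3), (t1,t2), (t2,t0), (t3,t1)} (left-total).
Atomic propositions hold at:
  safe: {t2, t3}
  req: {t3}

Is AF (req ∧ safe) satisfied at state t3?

Yes

Sat(req ∧ safe) = {t3}
AF (req ∧ safe): least fixpoint, start Z0 = {t3}, add states with every successor in Z. Already a fixed point.
Sat(AF (req ∧ safe)) = {t3}
t3 ∈ Sat(AF (req ∧ safe)) = {t3}, so the formula holds at t3.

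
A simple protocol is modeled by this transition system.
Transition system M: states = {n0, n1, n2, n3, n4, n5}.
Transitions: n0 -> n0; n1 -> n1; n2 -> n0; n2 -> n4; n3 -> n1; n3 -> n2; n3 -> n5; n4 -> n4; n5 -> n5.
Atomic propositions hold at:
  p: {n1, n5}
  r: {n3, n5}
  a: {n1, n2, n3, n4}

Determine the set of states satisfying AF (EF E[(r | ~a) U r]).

{n3, n5}

Sat(~a) = {n0, n5}
Sat(r | ~a) = {n0, n3, n5}
E[(r | ~a) U r]: least fixpoint, start Z0 = Sat(r) = {n3, n5}, add states in Sat(r | ~a) with some successor in Z. Already a fixed point.
Sat(E[(r | ~a) U r]) = {n3, n5}
EF E[(r | ~a) U r]: least fixpoint, start Z0 = {n3, n5}, add states with some successor in Z. Already a fixed point.
Sat(EF E[(r | ~a) U r]) = {n3, n5}
AF (EF E[(r | ~a) U r]): least fixpoint, start Z0 = {n3, n5}, add states with every successor in Z. Already a fixed point.
Sat(AF (EF E[(r | ~a) U r])) = {n3, n5}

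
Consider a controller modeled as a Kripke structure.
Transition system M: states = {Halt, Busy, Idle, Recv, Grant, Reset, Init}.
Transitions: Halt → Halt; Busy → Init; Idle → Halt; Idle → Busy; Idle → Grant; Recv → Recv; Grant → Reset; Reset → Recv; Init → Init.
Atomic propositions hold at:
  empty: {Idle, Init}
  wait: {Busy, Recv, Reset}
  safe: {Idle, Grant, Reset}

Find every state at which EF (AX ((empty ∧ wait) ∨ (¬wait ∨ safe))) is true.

{Halt, Busy, Idle, Grant, Init}

Sat(empty ∧ wait) = ∅
Sat(¬wait) = {Halt, Idle, Grant, Init}
Sat(¬wait ∨ safe) = {Halt, Idle, Grant, Reset, Init}
Sat((empty ∧ wait) ∨ (¬wait ∨ safe)) = {Halt, Idle, Grant, Reset, Init}
Sat(AX ((empty ∧ wait) ∨ (¬wait ∨ safe))) = {s : every successor in {Halt, Idle, Grant, Reset, Init}} = {Halt, Busy, Grant, Init}
EF (AX ((empty ∧ wait) ∨ (¬wait ∨ safe))): least fixpoint, start Z0 = {Halt, Busy, Grant, Init}, add states with some successor in Z. Z1 = {Halt, Busy, Idle, Grant, Init}; fixed.
Sat(EF (AX ((empty ∧ wait) ∨ (¬wait ∨ safe)))) = {Halt, Busy, Idle, Grant, Init}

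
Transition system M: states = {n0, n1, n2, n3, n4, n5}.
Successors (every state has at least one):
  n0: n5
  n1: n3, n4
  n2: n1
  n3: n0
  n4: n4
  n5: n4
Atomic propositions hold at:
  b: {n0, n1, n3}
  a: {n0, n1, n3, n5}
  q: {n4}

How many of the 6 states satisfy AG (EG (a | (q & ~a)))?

Sat(~a) = {n2, n4}
Sat(q & ~a) = {n4}
Sat(a | (q & ~a)) = {n0, n1, n3, n4, n5}
EG (a | (q & ~a)): greatest fixpoint, start Z0 = {n0, n1, n3, n4, n5}, keep only states in Sat with some successor in Z. Already a fixed point.
Sat(EG (a | (q & ~a))) = {n0, n1, n3, n4, n5}
AG (EG (a | (q & ~a))): greatest fixpoint, start Z0 = {n0, n1, n3, n4, n5}, keep only states in Sat with every successor in Z. Already a fixed point.
Sat(AG (EG (a | (q & ~a)))) = {n0, n1, n3, n4, n5}
|Sat(AG (EG (a | (q & ~a))))| = |{n0, n1, n3, n4, n5}| = 5.

5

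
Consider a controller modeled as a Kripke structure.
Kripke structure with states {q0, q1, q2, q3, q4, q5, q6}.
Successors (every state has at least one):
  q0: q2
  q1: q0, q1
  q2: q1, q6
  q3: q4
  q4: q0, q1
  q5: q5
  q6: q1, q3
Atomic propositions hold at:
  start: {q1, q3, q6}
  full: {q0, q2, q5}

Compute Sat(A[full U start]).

A[full U start]: least fixpoint, start Z0 = Sat(start) = {q1, q3, q6}, add states in Sat(full) with every successor in Z. Z1 = {q1, q2, q3, q6}; Z2 = {q0, q1, q2, q3, q6}; fixed.
Sat(A[full U start]) = {q0, q1, q2, q3, q6}

{q0, q1, q2, q3, q6}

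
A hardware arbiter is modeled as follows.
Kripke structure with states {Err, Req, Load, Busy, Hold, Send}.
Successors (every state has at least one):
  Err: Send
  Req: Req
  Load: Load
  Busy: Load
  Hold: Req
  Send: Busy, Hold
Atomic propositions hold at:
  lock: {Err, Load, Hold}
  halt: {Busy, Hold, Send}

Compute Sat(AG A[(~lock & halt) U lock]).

{Load, Busy}

Sat(~lock) = {Req, Busy, Send}
Sat(~lock & halt) = {Busy, Send}
A[(~lock & halt) U lock]: least fixpoint, start Z0 = Sat(lock) = {Err, Load, Hold}, add states in Sat(~lock & halt) with every successor in Z. Z1 = {Err, Load, Busy, Hold}; Z2 = {Err, Load, Busy, Hold, Send}; fixed.
Sat(A[(~lock & halt) U lock]) = {Err, Load, Busy, Hold, Send}
AG A[(~lock & halt) U lock]: greatest fixpoint, start Z0 = {Err, Load, Busy, Hold, Send}, keep only states in Sat with every successor in Z. Z1 = {Err, Load, Busy, Send}; Z2 = {Err, Load, Busy}; Z3 = {Load, Busy}; fixed.
Sat(AG A[(~lock & halt) U lock]) = {Load, Busy}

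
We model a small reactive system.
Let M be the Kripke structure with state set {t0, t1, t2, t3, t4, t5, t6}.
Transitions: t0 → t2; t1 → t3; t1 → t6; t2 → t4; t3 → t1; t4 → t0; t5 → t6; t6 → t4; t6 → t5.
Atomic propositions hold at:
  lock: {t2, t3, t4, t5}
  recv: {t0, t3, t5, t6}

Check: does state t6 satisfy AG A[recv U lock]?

Yes

A[recv U lock]: least fixpoint, start Z0 = Sat(lock) = {t2, t3, t4, t5}, add states in Sat(recv) with every successor in Z. Z1 = {t0, t2, t3, t4, t5, t6}; fixed.
Sat(A[recv U lock]) = {t0, t2, t3, t4, t5, t6}
AG A[recv U lock]: greatest fixpoint, start Z0 = {t0, t2, t3, t4, t5, t6}, keep only states in Sat with every successor in Z. Z1 = {t0, t2, t4, t5, t6}; fixed.
Sat(AG A[recv U lock]) = {t0, t2, t4, t5, t6}
t6 ∈ Sat(AG A[recv U lock]) = {t0, t2, t4, t5, t6}, so the formula holds at t6.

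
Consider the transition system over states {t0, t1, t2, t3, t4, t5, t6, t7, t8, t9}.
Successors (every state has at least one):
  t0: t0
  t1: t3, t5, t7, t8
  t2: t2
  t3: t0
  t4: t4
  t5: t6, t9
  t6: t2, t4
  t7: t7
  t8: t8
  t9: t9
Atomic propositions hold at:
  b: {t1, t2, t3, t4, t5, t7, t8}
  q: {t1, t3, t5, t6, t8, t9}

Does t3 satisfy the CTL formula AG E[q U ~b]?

Sat(~b) = {t0, t6, t9}
E[q U ~b]: least fixpoint, start Z0 = Sat(~b) = {t0, t6, t9}, add states in Sat(q) with some successor in Z. Z1 = {t0, t3, t5, t6, t9}; Z2 = {t0, t1, t3, t5, t6, t9}; fixed.
Sat(E[q U ~b]) = {t0, t1, t3, t5, t6, t9}
AG E[q U ~b]: greatest fixpoint, start Z0 = {t0, t1, t3, t5, t6, t9}, keep only states in Sat with every successor in Z. Z1 = {t0, t3, t5, t9}; Z2 = {t0, t3, t9}; fixed.
Sat(AG E[q U ~b]) = {t0, t3, t9}
t3 ∈ Sat(AG E[q U ~b]) = {t0, t3, t9}, so the formula holds at t3.

Yes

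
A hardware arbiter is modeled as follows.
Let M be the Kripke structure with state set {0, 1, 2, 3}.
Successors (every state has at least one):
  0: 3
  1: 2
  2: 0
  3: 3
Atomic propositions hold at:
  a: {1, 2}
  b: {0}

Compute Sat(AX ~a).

{0, 2, 3}

Sat(~a) = {0, 3}
Sat(AX ~a) = {s : every successor in {0, 3}} = {0, 2, 3}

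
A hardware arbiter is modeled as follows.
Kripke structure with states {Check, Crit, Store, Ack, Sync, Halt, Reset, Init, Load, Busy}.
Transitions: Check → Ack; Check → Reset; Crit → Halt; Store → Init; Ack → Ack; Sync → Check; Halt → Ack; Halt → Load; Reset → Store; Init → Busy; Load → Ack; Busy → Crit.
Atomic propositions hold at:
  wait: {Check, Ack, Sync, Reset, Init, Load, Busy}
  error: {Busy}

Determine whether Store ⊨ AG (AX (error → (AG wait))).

AG wait: greatest fixpoint, start Z0 = {Check, Ack, Sync, Reset, Init, Load, Busy}, keep only states in Sat with every successor in Z. Z1 = {Check, Ack, Sync, Init, Load}; Z2 = {Ack, Sync, Load}; Z3 = {Ack, Load}; fixed.
Sat(AG wait) = {Ack, Load}
Sat(error → (AG wait)) = {Check, Crit, Store, Ack, Sync, Halt, Reset, Init, Load}
Sat(AX (error → (AG wait))) = {s : every successor in {Check, Crit, Store, Ack, Sync, Halt, Reset, Init, Load}} = {Check, Crit, Store, Ack, Sync, Halt, Reset, Load, Busy}
AG (AX (error → (AG wait))): greatest fixpoint, start Z0 = {Check, Crit, Store, Ack, Sync, Halt, Reset, Load, Busy}, keep only states in Sat with every successor in Z. Z1 = {Check, Crit, Ack, Sync, Halt, Reset, Load, Busy}; Z2 = {Check, Crit, Ack, Sync, Halt, Load, Busy}; Z3 = {Crit, Ack, Sync, Halt, Load, Busy}; Z4 = {Crit, Ack, Halt, Load, Busy}; fixed.
Sat(AG (AX (error → (AG wait)))) = {Crit, Ack, Halt, Load, Busy}
Store ∉ Sat(AG (AX (error → (AG wait)))) = {Crit, Ack, Halt, Load, Busy}, so the formula does not hold at Store.

No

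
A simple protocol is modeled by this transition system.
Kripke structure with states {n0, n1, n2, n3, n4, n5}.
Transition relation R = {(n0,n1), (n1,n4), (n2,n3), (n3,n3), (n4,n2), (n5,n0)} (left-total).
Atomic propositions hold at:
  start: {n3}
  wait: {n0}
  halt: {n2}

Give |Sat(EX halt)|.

1

Sat(EX halt) = {s : some successor in {n2}} = {n4}
|Sat(EX halt)| = |{n4}| = 1.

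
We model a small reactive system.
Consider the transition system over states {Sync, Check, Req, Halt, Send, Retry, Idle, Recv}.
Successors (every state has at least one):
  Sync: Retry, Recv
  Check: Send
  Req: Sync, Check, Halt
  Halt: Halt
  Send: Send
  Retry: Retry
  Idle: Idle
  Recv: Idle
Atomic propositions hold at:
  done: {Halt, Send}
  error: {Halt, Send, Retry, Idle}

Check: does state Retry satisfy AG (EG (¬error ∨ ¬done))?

Sat(¬error) = {Sync, Check, Req, Recv}
Sat(¬done) = {Sync, Check, Req, Retry, Idle, Recv}
Sat(¬error ∨ ¬done) = {Sync, Check, Req, Retry, Idle, Recv}
EG (¬error ∨ ¬done): greatest fixpoint, start Z0 = {Sync, Check, Req, Retry, Idle, Recv}, keep only states in Sat with some successor in Z. Z1 = {Sync, Req, Retry, Idle, Recv}; fixed.
Sat(EG (¬error ∨ ¬done)) = {Sync, Req, Retry, Idle, Recv}
AG (EG (¬error ∨ ¬done)): greatest fixpoint, start Z0 = {Sync, Req, Retry, Idle, Recv}, keep only states in Sat with every successor in Z. Z1 = {Sync, Retry, Idle, Recv}; fixed.
Sat(AG (EG (¬error ∨ ¬done))) = {Sync, Retry, Idle, Recv}
Retry ∈ Sat(AG (EG (¬error ∨ ¬done))) = {Sync, Retry, Idle, Recv}, so the formula holds at Retry.

Yes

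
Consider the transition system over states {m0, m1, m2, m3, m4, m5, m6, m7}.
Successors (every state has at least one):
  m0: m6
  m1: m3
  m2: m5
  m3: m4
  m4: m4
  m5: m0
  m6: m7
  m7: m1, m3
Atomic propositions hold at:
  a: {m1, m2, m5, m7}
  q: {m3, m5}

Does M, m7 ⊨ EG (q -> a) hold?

No

Sat(q -> a) = {m0, m1, m2, m4, m5, m6, m7}
EG (q -> a): greatest fixpoint, start Z0 = {m0, m1, m2, m4, m5, m6, m7}, keep only states in Sat with some successor in Z. Z1 = {m0, m2, m4, m5, m6, m7}; Z2 = {m0, m2, m4, m5, m6}; Z3 = {m0, m2, m4, m5}; Z4 = {m2, m4, m5}; Z5 = {m2, m4}; Z6 = {m4}; fixed.
Sat(EG (q -> a)) = {m4}
m7 ∉ Sat(EG (q -> a)) = {m4}, so the formula does not hold at m7.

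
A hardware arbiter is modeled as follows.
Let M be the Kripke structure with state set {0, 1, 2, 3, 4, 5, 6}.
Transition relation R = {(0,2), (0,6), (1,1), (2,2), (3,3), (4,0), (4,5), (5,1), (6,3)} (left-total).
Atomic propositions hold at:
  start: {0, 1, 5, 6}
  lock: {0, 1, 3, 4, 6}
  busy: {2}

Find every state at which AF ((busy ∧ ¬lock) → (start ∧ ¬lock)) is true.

Sat(¬lock) = {2, 5}
Sat(busy ∧ ¬lock) = {2}
Sat(start ∧ ¬lock) = {5}
Sat((busy ∧ ¬lock) → (start ∧ ¬lock)) = {0, 1, 3, 4, 5, 6}
AF ((busy ∧ ¬lock) → (start ∧ ¬lock)): least fixpoint, start Z0 = {0, 1, 3, 4, 5, 6}, add states with every successor in Z. Already a fixed point.
Sat(AF ((busy ∧ ¬lock) → (start ∧ ¬lock))) = {0, 1, 3, 4, 5, 6}

{0, 1, 3, 4, 5, 6}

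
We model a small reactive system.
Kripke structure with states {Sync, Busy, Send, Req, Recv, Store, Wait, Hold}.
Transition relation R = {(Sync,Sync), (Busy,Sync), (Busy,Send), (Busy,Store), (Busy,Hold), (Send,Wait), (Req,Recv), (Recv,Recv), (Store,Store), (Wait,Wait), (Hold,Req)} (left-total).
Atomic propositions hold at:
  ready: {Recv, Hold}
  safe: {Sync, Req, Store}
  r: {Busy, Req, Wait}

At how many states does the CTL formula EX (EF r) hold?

EF r: least fixpoint, start Z0 = {Busy, Req, Wait}, add states with some successor in Z. Z1 = {Busy, Send, Req, Wait, Hold}; fixed.
Sat(EF r) = {Busy, Send, Req, Wait, Hold}
Sat(EX (EF r)) = {s : some successor in {Busy, Send, Req, Wait, Hold}} = {Busy, Send, Wait, Hold}
|Sat(EX (EF r))| = |{Busy, Send, Wait, Hold}| = 4.

4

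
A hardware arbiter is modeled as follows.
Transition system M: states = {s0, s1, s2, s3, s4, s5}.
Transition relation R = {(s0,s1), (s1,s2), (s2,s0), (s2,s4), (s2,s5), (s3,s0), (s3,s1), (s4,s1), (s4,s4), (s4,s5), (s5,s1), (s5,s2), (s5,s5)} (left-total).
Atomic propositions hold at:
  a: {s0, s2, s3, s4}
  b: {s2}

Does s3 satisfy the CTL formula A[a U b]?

No

A[a U b]: least fixpoint, start Z0 = Sat(b) = {s2}, add states in Sat(a) with every successor in Z. Already a fixed point.
Sat(A[a U b]) = {s2}
s3 ∉ Sat(A[a U b]) = {s2}, so the formula does not hold at s3.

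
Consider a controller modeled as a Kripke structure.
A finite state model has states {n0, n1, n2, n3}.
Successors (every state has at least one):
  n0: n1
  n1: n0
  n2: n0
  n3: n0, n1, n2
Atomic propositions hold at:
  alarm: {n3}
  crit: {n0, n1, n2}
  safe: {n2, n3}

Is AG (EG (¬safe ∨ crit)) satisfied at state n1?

Yes

Sat(¬safe) = {n0, n1}
Sat(¬safe ∨ crit) = {n0, n1, n2}
EG (¬safe ∨ crit): greatest fixpoint, start Z0 = {n0, n1, n2}, keep only states in Sat with some successor in Z. Already a fixed point.
Sat(EG (¬safe ∨ crit)) = {n0, n1, n2}
AG (EG (¬safe ∨ crit)): greatest fixpoint, start Z0 = {n0, n1, n2}, keep only states in Sat with every successor in Z. Already a fixed point.
Sat(AG (EG (¬safe ∨ crit))) = {n0, n1, n2}
n1 ∈ Sat(AG (EG (¬safe ∨ crit))) = {n0, n1, n2}, so the formula holds at n1.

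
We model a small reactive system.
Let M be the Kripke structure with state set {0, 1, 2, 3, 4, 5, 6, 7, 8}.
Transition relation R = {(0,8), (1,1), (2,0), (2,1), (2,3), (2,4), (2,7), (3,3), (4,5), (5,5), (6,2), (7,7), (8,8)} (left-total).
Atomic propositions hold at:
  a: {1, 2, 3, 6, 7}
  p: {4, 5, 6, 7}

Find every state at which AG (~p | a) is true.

Sat(~p) = {0, 1, 2, 3, 8}
Sat(~p | a) = {0, 1, 2, 3, 6, 7, 8}
AG (~p | a): greatest fixpoint, start Z0 = {0, 1, 2, 3, 6, 7, 8}, keep only states in Sat with every successor in Z. Z1 = {0, 1, 3, 6, 7, 8}; Z2 = {0, 1, 3, 7, 8}; fixed.
Sat(AG (~p | a)) = {0, 1, 3, 7, 8}

{0, 1, 3, 7, 8}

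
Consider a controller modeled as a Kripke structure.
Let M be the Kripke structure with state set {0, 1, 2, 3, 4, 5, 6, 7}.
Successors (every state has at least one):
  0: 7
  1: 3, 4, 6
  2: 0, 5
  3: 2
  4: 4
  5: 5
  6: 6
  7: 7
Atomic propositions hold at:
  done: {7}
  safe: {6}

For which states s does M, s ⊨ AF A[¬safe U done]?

Sat(¬safe) = {0, 1, 2, 3, 4, 5, 7}
A[¬safe U done]: least fixpoint, start Z0 = Sat(done) = {7}, add states in Sat(¬safe) with every successor in Z. Z1 = {0, 7}; fixed.
Sat(A[¬safe U done]) = {0, 7}
AF A[¬safe U done]: least fixpoint, start Z0 = {0, 7}, add states with every successor in Z. Already a fixed point.
Sat(AF A[¬safe U done]) = {0, 7}

{0, 7}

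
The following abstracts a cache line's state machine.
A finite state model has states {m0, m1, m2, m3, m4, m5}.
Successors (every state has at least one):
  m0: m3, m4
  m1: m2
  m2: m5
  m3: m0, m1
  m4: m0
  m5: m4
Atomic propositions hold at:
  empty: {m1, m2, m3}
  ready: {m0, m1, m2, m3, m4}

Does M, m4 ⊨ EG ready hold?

Yes

EG ready: greatest fixpoint, start Z0 = {m0, m1, m2, m3, m4}, keep only states in Sat with some successor in Z. Z1 = {m0, m1, m3, m4}; Z2 = {m0, m3, m4}; fixed.
Sat(EG ready) = {m0, m3, m4}
m4 ∈ Sat(EG ready) = {m0, m3, m4}, so the formula holds at m4.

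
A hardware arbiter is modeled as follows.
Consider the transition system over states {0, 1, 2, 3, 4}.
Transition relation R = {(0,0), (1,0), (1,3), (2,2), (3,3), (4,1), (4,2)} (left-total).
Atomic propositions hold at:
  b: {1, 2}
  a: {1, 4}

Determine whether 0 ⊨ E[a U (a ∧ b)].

No

Sat(a ∧ b) = {1}
E[a U (a ∧ b)]: least fixpoint, start Z0 = Sat((a ∧ b)) = {1}, add states in Sat(a) with some successor in Z. Z1 = {1, 4}; fixed.
Sat(E[a U (a ∧ b)]) = {1, 4}
0 ∉ Sat(E[a U (a ∧ b)]) = {1, 4}, so the formula does not hold at 0.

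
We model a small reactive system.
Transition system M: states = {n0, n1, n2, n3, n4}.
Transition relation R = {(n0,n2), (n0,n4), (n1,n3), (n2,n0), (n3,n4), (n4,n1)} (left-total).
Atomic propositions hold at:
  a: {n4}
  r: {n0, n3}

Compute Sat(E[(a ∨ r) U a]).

{n0, n3, n4}

Sat(a ∨ r) = {n0, n3, n4}
E[(a ∨ r) U a]: least fixpoint, start Z0 = Sat(a) = {n4}, add states in Sat(a ∨ r) with some successor in Z. Z1 = {n0, n3, n4}; fixed.
Sat(E[(a ∨ r) U a]) = {n0, n3, n4}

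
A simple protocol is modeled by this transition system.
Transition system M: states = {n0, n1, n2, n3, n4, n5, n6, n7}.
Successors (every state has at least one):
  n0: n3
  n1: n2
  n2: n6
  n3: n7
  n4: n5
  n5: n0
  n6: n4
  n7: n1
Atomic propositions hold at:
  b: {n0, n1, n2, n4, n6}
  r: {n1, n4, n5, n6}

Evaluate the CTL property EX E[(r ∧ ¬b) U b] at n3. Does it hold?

No

Sat(¬b) = {n3, n5, n7}
Sat(r ∧ ¬b) = {n5}
E[(r ∧ ¬b) U b]: least fixpoint, start Z0 = Sat(b) = {n0, n1, n2, n4, n6}, add states in Sat(r ∧ ¬b) with some successor in Z. Z1 = {n0, n1, n2, n4, n5, n6}; fixed.
Sat(E[(r ∧ ¬b) U b]) = {n0, n1, n2, n4, n5, n6}
Sat(EX E[(r ∧ ¬b) U b]) = {s : some successor in {n0, n1, n2, n4, n5, n6}} = {n1, n2, n4, n5, n6, n7}
n3 ∉ Sat(EX E[(r ∧ ¬b) U b]) = {n1, n2, n4, n5, n6, n7}, so the formula does not hold at n3.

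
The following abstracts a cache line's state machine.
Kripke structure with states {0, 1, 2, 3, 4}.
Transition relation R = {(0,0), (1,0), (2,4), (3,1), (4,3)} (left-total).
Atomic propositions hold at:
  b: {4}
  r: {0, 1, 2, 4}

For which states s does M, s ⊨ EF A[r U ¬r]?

Sat(¬r) = {3}
A[r U ¬r]: least fixpoint, start Z0 = Sat(¬r) = {3}, add states in Sat(r) with every successor in Z. Z1 = {3, 4}; Z2 = {2, 3, 4}; fixed.
Sat(A[r U ¬r]) = {2, 3, 4}
EF A[r U ¬r]: least fixpoint, start Z0 = {2, 3, 4}, add states with some successor in Z. Already a fixed point.
Sat(EF A[r U ¬r]) = {2, 3, 4}

{2, 3, 4}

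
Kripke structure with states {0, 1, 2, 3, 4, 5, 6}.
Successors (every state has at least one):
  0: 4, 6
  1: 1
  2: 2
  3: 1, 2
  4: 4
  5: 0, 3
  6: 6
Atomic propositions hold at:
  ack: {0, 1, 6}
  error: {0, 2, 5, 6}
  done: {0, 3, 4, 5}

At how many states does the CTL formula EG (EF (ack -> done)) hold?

Sat(ack -> done) = {0, 2, 3, 4, 5}
EF (ack -> done): least fixpoint, start Z0 = {0, 2, 3, 4, 5}, add states with some successor in Z. Already a fixed point.
Sat(EF (ack -> done)) = {0, 2, 3, 4, 5}
EG (EF (ack -> done)): greatest fixpoint, start Z0 = {0, 2, 3, 4, 5}, keep only states in Sat with some successor in Z. Already a fixed point.
Sat(EG (EF (ack -> done))) = {0, 2, 3, 4, 5}
|Sat(EG (EF (ack -> done)))| = |{0, 2, 3, 4, 5}| = 5.

5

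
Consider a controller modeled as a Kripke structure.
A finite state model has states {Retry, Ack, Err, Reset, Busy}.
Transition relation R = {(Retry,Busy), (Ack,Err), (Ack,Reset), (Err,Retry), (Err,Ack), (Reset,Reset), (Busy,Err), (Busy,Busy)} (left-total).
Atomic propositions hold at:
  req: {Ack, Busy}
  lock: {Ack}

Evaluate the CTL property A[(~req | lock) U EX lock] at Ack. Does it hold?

No

Sat(~req) = {Retry, Err, Reset}
Sat(~req | lock) = {Retry, Ack, Err, Reset}
Sat(EX lock) = {s : some successor in {Ack}} = {Err}
A[(~req | lock) U EX lock]: least fixpoint, start Z0 = Sat(EX lock) = {Err}, add states in Sat(~req | lock) with every successor in Z. Already a fixed point.
Sat(A[(~req | lock) U EX lock]) = {Err}
Ack ∉ Sat(A[(~req | lock) U EX lock]) = {Err}, so the formula does not hold at Ack.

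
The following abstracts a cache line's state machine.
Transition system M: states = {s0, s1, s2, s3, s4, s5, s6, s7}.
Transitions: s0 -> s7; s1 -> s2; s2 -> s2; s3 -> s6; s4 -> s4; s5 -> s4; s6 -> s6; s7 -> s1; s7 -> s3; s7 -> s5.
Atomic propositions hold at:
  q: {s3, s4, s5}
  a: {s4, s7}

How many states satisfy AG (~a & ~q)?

3

Sat(~a) = {s0, s1, s2, s3, s5, s6}
Sat(~q) = {s0, s1, s2, s6, s7}
Sat(~a & ~q) = {s0, s1, s2, s6}
AG (~a & ~q): greatest fixpoint, start Z0 = {s0, s1, s2, s6}, keep only states in Sat with every successor in Z. Z1 = {s1, s2, s6}; fixed.
Sat(AG (~a & ~q)) = {s1, s2, s6}
|Sat(AG (~a & ~q))| = |{s1, s2, s6}| = 3.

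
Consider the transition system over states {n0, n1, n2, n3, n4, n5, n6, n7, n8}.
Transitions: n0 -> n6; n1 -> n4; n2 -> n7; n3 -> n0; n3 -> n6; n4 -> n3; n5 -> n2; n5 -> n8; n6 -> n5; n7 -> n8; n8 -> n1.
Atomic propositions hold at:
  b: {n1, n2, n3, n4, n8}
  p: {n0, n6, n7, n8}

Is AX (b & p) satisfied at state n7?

Yes

Sat(b & p) = {n8}
Sat(AX (b & p)) = {s : every successor in {n8}} = {n7}
n7 ∈ Sat(AX (b & p)) = {n7}, so the formula holds at n7.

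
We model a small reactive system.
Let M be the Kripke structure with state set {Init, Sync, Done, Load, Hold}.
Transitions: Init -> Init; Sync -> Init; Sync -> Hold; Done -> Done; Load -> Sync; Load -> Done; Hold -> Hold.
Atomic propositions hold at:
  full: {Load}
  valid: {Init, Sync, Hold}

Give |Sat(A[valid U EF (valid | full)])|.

4

Sat(valid | full) = {Init, Sync, Load, Hold}
EF (valid | full): least fixpoint, start Z0 = {Init, Sync, Load, Hold}, add states with some successor in Z. Already a fixed point.
Sat(EF (valid | full)) = {Init, Sync, Load, Hold}
A[valid U EF (valid | full)]: least fixpoint, start Z0 = Sat(EF (valid | full)) = {Init, Sync, Load, Hold}, add states in Sat(valid) with every successor in Z. Already a fixed point.
Sat(A[valid U EF (valid | full)]) = {Init, Sync, Load, Hold}
|Sat(A[valid U EF (valid | full)])| = |{Init, Sync, Load, Hold}| = 4.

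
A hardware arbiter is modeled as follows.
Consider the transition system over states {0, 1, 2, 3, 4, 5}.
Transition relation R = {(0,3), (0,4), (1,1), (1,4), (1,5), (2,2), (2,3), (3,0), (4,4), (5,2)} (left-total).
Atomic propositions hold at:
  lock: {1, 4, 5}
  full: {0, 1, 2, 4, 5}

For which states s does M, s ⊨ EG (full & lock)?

Sat(full & lock) = {1, 4, 5}
EG (full & lock): greatest fixpoint, start Z0 = {1, 4, 5}, keep only states in Sat with some successor in Z. Z1 = {1, 4}; fixed.
Sat(EG (full & lock)) = {1, 4}

{1, 4}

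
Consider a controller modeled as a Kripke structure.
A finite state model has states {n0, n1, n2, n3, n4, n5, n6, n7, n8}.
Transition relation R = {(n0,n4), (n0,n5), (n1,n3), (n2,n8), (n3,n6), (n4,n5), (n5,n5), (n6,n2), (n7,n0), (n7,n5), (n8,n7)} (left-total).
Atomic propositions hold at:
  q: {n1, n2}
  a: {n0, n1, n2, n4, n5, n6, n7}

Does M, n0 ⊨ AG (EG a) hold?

EG a: greatest fixpoint, start Z0 = {n0, n1, n2, n4, n5, n6, n7}, keep only states in Sat with some successor in Z. Z1 = {n0, n4, n5, n6, n7}; Z2 = {n0, n4, n5, n7}; fixed.
Sat(EG a) = {n0, n4, n5, n7}
AG (EG a): greatest fixpoint, start Z0 = {n0, n4, n5, n7}, keep only states in Sat with every successor in Z. Already a fixed point.
Sat(AG (EG a)) = {n0, n4, n5, n7}
n0 ∈ Sat(AG (EG a)) = {n0, n4, n5, n7}, so the formula holds at n0.

Yes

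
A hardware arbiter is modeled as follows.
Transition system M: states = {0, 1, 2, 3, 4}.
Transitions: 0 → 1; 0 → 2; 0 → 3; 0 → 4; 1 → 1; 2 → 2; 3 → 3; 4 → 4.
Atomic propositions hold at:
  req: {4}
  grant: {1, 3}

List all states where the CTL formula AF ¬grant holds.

Sat(¬grant) = {0, 2, 4}
AF ¬grant: least fixpoint, start Z0 = {0, 2, 4}, add states with every successor in Z. Already a fixed point.
Sat(AF ¬grant) = {0, 2, 4}

{0, 2, 4}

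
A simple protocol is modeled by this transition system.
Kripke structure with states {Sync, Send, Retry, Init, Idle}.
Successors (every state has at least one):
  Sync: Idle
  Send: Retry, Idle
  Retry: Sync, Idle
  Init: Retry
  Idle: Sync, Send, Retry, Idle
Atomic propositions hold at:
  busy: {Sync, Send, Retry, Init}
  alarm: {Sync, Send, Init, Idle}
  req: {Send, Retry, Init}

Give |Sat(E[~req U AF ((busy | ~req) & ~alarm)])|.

4

Sat(~req) = {Sync, Idle}
Sat(busy | ~req) = {Sync, Send, Retry, Init, Idle}
Sat(~alarm) = {Retry}
Sat((busy | ~req) & ~alarm) = {Retry}
AF ((busy | ~req) & ~alarm): least fixpoint, start Z0 = {Retry}, add states with every successor in Z. Z1 = {Retry, Init}; fixed.
Sat(AF ((busy | ~req) & ~alarm)) = {Retry, Init}
E[~req U AF ((busy | ~req) & ~alarm)]: least fixpoint, start Z0 = Sat(AF ((busy | ~req) & ~alarm)) = {Retry, Init}, add states in Sat(~req) with some successor in Z. Z1 = {Retry, Init, Idle}; Z2 = {Sync, Retry, Init, Idle}; fixed.
Sat(E[~req U AF ((busy | ~req) & ~alarm)]) = {Sync, Retry, Init, Idle}
|Sat(E[~req U AF ((busy | ~req) & ~alarm)])| = |{Sync, Retry, Init, Idle}| = 4.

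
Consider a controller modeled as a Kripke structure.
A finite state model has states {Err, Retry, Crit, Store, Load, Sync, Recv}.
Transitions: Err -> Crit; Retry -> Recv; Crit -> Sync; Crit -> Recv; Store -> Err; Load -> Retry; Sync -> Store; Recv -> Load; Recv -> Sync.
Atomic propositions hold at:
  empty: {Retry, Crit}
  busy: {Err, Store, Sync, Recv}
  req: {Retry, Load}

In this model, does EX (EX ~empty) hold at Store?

Sat(~empty) = {Err, Store, Load, Sync, Recv}
Sat(EX ~empty) = {s : some successor in {Err, Store, Load, Sync, Recv}} = {Retry, Crit, Store, Sync, Recv}
Sat(EX (EX ~empty)) = {s : some successor in {Retry, Crit, Store, Sync, Recv}} = {Err, Retry, Crit, Load, Sync, Recv}
Store ∉ Sat(EX (EX ~empty)) = {Err, Retry, Crit, Load, Sync, Recv}, so the formula does not hold at Store.

No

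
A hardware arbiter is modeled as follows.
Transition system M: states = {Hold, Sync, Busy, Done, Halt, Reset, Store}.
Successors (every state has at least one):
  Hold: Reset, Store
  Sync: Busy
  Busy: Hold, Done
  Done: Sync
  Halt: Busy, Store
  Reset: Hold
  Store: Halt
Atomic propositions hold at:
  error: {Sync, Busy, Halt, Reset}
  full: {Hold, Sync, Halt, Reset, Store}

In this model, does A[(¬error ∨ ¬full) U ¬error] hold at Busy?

Sat(¬error) = {Hold, Done, Store}
Sat(¬full) = {Busy, Done}
Sat(¬error ∨ ¬full) = {Hold, Busy, Done, Store}
A[(¬error ∨ ¬full) U ¬error]: least fixpoint, start Z0 = Sat(¬error) = {Hold, Done, Store}, add states in Sat(¬error ∨ ¬full) with every successor in Z. Z1 = {Hold, Busy, Done, Store}; fixed.
Sat(A[(¬error ∨ ¬full) U ¬error]) = {Hold, Busy, Done, Store}
Busy ∈ Sat(A[(¬error ∨ ¬full) U ¬error]) = {Hold, Busy, Done, Store}, so the formula holds at Busy.

Yes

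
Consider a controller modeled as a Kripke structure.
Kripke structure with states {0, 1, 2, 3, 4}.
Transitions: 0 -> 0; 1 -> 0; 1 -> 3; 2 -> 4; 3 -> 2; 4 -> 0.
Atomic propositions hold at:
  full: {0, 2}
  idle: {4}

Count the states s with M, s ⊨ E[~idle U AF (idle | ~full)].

4

Sat(~idle) = {0, 1, 2, 3}
Sat(~full) = {1, 3, 4}
Sat(idle | ~full) = {1, 3, 4}
AF (idle | ~full): least fixpoint, start Z0 = {1, 3, 4}, add states with every successor in Z. Z1 = {1, 2, 3, 4}; fixed.
Sat(AF (idle | ~full)) = {1, 2, 3, 4}
E[~idle U AF (idle | ~full)]: least fixpoint, start Z0 = Sat(AF (idle | ~full)) = {1, 2, 3, 4}, add states in Sat(~idle) with some successor in Z. Already a fixed point.
Sat(E[~idle U AF (idle | ~full)]) = {1, 2, 3, 4}
|Sat(E[~idle U AF (idle | ~full)])| = |{1, 2, 3, 4}| = 4.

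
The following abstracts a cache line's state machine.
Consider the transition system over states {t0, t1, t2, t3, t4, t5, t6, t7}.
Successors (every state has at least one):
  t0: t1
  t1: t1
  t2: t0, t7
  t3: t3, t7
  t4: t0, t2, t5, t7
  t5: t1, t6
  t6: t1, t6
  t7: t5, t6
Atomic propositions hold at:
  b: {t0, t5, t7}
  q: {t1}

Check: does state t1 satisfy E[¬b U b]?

No

Sat(¬b) = {t1, t2, t3, t4, t6}
E[¬b U b]: least fixpoint, start Z0 = Sat(b) = {t0, t5, t7}, add states in Sat(¬b) with some successor in Z. Z1 = {t0, t2, t3, t4, t5, t7}; fixed.
Sat(E[¬b U b]) = {t0, t2, t3, t4, t5, t7}
t1 ∉ Sat(E[¬b U b]) = {t0, t2, t3, t4, t5, t7}, so the formula does not hold at t1.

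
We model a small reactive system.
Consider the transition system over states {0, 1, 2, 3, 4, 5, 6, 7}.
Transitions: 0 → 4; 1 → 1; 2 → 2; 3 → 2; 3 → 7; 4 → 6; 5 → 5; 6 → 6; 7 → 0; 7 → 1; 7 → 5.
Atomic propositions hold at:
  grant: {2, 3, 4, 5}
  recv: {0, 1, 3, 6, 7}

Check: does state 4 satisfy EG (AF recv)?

AF recv: least fixpoint, start Z0 = {0, 1, 3, 6, 7}, add states with every successor in Z. Z1 = {0, 1, 3, 4, 6, 7}; fixed.
Sat(AF recv) = {0, 1, 3, 4, 6, 7}
EG (AF recv): greatest fixpoint, start Z0 = {0, 1, 3, 4, 6, 7}, keep only states in Sat with some successor in Z. Already a fixed point.
Sat(EG (AF recv)) = {0, 1, 3, 4, 6, 7}
4 ∈ Sat(EG (AF recv)) = {0, 1, 3, 4, 6, 7}, so the formula holds at 4.

Yes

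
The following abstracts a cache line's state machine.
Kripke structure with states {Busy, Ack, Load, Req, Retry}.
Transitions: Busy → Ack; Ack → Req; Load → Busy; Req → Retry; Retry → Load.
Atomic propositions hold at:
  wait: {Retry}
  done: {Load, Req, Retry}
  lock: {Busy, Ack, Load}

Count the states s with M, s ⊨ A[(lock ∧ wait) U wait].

Sat(lock ∧ wait) = ∅
A[(lock ∧ wait) U wait]: least fixpoint, start Z0 = Sat(wait) = {Retry}, add states in Sat(lock ∧ wait) with every successor in Z. Already a fixed point.
Sat(A[(lock ∧ wait) U wait]) = {Retry}
|Sat(A[(lock ∧ wait) U wait])| = |{Retry}| = 1.

1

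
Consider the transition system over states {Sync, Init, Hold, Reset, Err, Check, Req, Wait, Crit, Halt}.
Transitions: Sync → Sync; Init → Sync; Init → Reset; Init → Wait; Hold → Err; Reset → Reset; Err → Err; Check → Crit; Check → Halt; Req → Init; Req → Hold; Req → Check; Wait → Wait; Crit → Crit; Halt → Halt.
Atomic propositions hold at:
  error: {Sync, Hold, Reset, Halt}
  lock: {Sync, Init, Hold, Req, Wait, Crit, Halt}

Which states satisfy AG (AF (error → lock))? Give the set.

{Sync, Hold, Err, Check, Wait, Crit, Halt}

Sat(error → lock) = {Sync, Init, Hold, Err, Check, Req, Wait, Crit, Halt}
AF (error → lock): least fixpoint, start Z0 = {Sync, Init, Hold, Err, Check, Req, Wait, Crit, Halt}, add states with every successor in Z. Already a fixed point.
Sat(AF (error → lock)) = {Sync, Init, Hold, Err, Check, Req, Wait, Crit, Halt}
AG (AF (error → lock)): greatest fixpoint, start Z0 = {Sync, Init, Hold, Err, Check, Req, Wait, Crit, Halt}, keep only states in Sat with every successor in Z. Z1 = {Sync, Hold, Err, Check, Req, Wait, Crit, Halt}; Z2 = {Sync, Hold, Err, Check, Wait, Crit, Halt}; fixed.
Sat(AG (AF (error → lock))) = {Sync, Hold, Err, Check, Wait, Crit, Halt}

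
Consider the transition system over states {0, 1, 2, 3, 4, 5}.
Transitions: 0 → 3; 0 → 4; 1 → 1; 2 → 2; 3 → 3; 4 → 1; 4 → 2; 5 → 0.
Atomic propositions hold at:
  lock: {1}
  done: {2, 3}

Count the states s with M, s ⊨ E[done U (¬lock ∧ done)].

2

Sat(¬lock) = {0, 2, 3, 4, 5}
Sat(¬lock ∧ done) = {2, 3}
E[done U (¬lock ∧ done)]: least fixpoint, start Z0 = Sat((¬lock ∧ done)) = {2, 3}, add states in Sat(done) with some successor in Z. Already a fixed point.
Sat(E[done U (¬lock ∧ done)]) = {2, 3}
|Sat(E[done U (¬lock ∧ done)])| = |{2, 3}| = 2.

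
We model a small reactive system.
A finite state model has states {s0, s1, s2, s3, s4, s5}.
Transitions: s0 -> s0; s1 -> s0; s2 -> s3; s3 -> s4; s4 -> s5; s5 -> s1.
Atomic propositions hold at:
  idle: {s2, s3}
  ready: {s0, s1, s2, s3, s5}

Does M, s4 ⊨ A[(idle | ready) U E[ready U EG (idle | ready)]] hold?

No

Sat(idle | ready) = {s0, s1, s2, s3, s5}
EG (idle | ready): greatest fixpoint, start Z0 = {s0, s1, s2, s3, s5}, keep only states in Sat with some successor in Z. Z1 = {s0, s1, s2, s5}; Z2 = {s0, s1, s5}; fixed.
Sat(EG (idle | ready)) = {s0, s1, s5}
E[ready U EG (idle | ready)]: least fixpoint, start Z0 = Sat(EG (idle | ready)) = {s0, s1, s5}, add states in Sat(ready) with some successor in Z. Already a fixed point.
Sat(E[ready U EG (idle | ready)]) = {s0, s1, s5}
A[(idle | ready) U E[ready U EG (idle | ready)]]: least fixpoint, start Z0 = Sat(E[ready U EG (idle | ready)]) = {s0, s1, s5}, add states in Sat(idle | ready) with every successor in Z. Already a fixed point.
Sat(A[(idle | ready) U E[ready U EG (idle | ready)]]) = {s0, s1, s5}
s4 ∉ Sat(A[(idle | ready) U E[ready U EG (idle | ready)]]) = {s0, s1, s5}, so the formula does not hold at s4.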